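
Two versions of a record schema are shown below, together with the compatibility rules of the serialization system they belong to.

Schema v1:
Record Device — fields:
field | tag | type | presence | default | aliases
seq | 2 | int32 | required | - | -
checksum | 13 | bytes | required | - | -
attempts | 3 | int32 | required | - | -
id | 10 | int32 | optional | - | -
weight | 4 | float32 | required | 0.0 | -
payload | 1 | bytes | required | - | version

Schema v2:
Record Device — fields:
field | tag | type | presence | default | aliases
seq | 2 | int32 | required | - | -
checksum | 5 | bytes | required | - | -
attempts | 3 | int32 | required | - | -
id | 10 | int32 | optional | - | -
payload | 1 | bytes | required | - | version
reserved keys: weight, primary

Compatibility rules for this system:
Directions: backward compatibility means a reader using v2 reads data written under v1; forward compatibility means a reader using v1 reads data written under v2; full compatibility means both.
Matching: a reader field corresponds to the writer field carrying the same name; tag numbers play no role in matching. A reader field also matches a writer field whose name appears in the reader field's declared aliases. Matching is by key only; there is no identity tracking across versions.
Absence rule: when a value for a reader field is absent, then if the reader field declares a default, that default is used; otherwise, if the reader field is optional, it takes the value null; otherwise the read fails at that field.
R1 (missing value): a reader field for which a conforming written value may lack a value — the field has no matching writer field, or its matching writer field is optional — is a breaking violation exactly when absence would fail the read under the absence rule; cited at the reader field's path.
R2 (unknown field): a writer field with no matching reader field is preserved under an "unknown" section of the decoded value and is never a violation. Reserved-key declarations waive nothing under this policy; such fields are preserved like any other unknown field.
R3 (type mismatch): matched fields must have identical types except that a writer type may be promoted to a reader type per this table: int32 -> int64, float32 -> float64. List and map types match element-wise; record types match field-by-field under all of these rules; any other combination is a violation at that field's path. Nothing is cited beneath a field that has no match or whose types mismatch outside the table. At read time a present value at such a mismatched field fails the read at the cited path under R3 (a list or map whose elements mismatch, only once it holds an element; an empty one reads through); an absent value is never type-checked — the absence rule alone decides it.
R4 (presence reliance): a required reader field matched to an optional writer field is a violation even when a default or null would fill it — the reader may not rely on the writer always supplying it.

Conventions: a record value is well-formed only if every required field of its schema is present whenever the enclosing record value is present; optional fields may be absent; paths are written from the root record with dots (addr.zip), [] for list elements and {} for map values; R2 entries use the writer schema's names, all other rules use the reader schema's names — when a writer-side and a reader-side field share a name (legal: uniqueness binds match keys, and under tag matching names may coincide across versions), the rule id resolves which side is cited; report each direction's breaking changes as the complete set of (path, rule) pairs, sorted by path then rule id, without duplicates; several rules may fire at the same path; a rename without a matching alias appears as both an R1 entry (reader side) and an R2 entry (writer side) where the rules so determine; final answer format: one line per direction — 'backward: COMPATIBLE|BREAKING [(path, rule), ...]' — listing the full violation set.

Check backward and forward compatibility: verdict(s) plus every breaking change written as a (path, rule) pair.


backward: COMPATIBLE []; forward: COMPATIBLE []

arrows below run writer -> reader for Device
backward pass over Device, reader schema v2, writer schema v1:
  int32 -> int32, writer required: seq aligns to seq
  bytes -> bytes, writer required: checksum aligns to checksum
  int32 -> int32, writer required: attempts aligns to attempts
  int32 -> int32, writer optional: id aligns to id
  bytes -> bytes, writer required: payload aligns to payload
  writer weight: unknown to reader
  => no violations; backward on Device: COMPATIBLE
forward pass over Device, reader schema v1, writer schema v2:
  int32 -> int32, writer required: seq aligns to seq
  bytes -> bytes, writer required: checksum aligns to checksum
  int32 -> int32, writer required: attempts aligns to attempts
  int32 -> int32, writer optional: id aligns to id
  weight: no writer-side match
  bytes -> bytes, writer required: payload aligns to payload
  => no violations; forward on Device: COMPATIBLE


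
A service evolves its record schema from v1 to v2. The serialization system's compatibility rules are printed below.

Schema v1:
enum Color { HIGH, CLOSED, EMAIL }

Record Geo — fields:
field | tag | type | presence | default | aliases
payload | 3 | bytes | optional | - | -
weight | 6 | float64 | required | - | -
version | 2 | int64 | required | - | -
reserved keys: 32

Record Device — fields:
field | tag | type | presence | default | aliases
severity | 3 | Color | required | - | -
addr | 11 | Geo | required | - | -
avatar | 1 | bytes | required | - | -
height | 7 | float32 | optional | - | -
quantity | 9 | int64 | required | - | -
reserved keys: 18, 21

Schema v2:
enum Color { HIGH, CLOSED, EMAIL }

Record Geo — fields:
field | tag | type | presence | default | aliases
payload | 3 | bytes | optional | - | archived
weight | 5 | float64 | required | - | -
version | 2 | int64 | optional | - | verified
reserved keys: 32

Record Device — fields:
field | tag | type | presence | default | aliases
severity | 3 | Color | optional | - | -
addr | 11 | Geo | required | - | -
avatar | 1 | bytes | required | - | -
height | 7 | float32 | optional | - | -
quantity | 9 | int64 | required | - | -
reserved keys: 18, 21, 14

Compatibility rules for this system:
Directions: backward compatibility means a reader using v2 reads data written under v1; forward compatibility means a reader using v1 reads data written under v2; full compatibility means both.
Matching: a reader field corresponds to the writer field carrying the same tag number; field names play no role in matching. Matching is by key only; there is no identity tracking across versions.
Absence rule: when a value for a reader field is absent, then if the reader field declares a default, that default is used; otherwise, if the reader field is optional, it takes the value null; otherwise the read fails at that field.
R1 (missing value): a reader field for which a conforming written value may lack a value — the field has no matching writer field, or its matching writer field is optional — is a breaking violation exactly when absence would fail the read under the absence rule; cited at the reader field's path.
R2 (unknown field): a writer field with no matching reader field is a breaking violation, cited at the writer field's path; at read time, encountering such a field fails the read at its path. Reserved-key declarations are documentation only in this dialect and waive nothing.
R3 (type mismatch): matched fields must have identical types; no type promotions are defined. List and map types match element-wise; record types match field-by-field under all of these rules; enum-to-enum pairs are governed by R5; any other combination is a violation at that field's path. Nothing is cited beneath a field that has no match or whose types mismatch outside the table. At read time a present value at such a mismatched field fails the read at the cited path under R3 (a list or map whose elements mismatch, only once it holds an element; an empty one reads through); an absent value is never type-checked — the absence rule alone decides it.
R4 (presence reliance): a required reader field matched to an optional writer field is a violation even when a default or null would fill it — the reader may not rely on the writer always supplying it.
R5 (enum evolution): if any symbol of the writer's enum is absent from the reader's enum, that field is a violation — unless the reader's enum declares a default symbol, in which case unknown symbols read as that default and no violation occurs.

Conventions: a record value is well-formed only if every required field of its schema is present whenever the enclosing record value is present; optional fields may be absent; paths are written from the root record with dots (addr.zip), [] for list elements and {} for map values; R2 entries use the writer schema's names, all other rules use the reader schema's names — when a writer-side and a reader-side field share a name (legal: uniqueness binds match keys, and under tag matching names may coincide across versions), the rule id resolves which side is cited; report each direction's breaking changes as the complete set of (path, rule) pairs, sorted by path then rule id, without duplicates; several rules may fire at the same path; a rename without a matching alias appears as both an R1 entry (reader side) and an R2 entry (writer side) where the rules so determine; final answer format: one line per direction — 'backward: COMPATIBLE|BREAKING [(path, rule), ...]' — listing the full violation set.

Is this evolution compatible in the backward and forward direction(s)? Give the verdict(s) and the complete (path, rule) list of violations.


the writer's type comes first in each Device pair
backward pass over Device, reader schema v2, writer schema v1:
  Color -> Color, writer required: severity aligns to severity
  Geo -> Geo, writer required: addr aligns to addr
  bytes -> bytes, writer required: avatar aligns to avatar
  float32 -> float32, writer optional: height aligns to height
  int64 -> int64, writer required: quantity aligns to quantity
  bytes -> bytes, writer optional: addr.payload aligns to addr.payload
  addr.weight has no writer counterpart
  int64 -> int64, writer required: addr.version aligns to addr.version
  writer addr.weight: unknown to reader
  rule R1 violated at addr.weight
  rule R2 violated at addr.weight
  => backward: BREAKING (2)
forward pass over Device, reader schema v1, writer schema v2:
  Color -> Color, writer optional: severity aligns to severity
  Geo -> Geo, writer required: addr aligns to addr
  bytes -> bytes, writer required: avatar aligns to avatar
  float32 -> float32, writer optional: height aligns to height
  int64 -> int64, writer required: quantity aligns to quantity
  bytes -> bytes, writer optional: addr.payload aligns to addr.payload
  addr.weight has no writer counterpart
  int64 -> int64, writer optional: addr.version aligns to addr.version
  writer addr.weight: unknown to reader
  rule R1 violated at addr.version
  rule R4 violated at addr.version
  rule R1 violated at addr.weight
  rule R2 violated at addr.weight
  rule R1 violated at severity
  rule R4 violated at severity
  => forward: BREAKING (6)

backward: BREAKING [(addr.weight, R1), (addr.weight, R2)]; forward: BREAKING [(addr.version, R1), (addr.version, R4), (addr.weight, R1), (addr.weight, R2), (severity, R1), (severity, R4)]


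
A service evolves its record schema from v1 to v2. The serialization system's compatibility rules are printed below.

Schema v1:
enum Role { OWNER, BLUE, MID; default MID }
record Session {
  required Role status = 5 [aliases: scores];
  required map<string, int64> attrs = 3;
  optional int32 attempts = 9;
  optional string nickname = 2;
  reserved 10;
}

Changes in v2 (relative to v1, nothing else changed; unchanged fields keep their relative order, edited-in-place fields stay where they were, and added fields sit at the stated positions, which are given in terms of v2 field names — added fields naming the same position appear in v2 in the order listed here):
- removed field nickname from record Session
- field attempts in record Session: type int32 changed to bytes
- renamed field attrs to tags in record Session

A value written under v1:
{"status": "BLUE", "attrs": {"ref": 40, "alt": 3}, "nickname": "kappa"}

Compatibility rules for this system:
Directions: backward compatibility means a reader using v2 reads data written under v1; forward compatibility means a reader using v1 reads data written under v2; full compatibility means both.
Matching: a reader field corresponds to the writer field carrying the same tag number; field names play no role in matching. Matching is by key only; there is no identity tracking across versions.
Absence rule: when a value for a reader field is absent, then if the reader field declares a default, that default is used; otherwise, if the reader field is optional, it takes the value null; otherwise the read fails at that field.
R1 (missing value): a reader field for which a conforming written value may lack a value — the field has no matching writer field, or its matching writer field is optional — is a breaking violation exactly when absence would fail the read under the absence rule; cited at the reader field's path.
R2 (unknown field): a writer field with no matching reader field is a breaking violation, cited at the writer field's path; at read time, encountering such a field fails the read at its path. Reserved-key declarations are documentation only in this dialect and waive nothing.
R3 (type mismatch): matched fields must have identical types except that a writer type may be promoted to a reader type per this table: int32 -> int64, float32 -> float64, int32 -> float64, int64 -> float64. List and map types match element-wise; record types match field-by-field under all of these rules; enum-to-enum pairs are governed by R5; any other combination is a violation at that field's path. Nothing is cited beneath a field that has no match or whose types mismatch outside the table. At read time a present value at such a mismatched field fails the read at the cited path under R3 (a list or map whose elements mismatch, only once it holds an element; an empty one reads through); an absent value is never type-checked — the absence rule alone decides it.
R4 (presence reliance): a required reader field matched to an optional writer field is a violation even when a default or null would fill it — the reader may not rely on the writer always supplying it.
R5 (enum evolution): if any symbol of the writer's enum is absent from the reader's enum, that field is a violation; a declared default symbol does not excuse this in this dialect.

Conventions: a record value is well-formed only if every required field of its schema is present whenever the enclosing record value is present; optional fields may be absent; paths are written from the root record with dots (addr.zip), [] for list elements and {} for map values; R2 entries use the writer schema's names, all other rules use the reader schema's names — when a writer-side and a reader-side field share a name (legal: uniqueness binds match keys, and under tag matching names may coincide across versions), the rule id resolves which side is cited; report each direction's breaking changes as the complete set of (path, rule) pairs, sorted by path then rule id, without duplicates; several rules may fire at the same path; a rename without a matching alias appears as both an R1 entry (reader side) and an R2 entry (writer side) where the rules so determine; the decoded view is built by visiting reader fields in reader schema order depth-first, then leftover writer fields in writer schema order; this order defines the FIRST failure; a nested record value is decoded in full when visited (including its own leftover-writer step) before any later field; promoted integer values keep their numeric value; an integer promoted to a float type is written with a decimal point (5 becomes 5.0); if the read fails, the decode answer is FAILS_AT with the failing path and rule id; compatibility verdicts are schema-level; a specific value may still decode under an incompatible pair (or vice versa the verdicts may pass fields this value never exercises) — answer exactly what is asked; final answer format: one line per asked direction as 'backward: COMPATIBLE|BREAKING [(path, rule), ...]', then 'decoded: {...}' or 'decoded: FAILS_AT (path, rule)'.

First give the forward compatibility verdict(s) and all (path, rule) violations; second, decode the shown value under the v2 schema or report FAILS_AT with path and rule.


forward: BREAKING [(attempts, R3)]; decoded: FAILS_AT (nickname, R2)

in Session below, arrows point writer -> reader
forward pass over Session, reader schema v1, writer schema v2:
  status: paired with writer status (Role -> Role; writer required)
  attrs: paired with writer tags (map<string, int64> -> map<string, int64>; writer required)
  attempts: paired with writer attempts (bytes -> int32; writer optional)
  nickname has no writer counterpart
  violation R3 at attempts
  => forward verdict for Session: BREAKING, 1 violation(s)
migrating the Session value to v2:
  status := "BLUE"
  tags := {"ref": 40, "alt": 3} (from writer attrs)
  attempts := null (missing; optional => null)
  read fails at nickname under R2 (unknown field)
  => FAILS_AT (nickname, R2)
the rest of the Session diff is inert for this question:
  renamed field attrs to tags in record Session -> triggers nothing under Session's printed rules — same verdict


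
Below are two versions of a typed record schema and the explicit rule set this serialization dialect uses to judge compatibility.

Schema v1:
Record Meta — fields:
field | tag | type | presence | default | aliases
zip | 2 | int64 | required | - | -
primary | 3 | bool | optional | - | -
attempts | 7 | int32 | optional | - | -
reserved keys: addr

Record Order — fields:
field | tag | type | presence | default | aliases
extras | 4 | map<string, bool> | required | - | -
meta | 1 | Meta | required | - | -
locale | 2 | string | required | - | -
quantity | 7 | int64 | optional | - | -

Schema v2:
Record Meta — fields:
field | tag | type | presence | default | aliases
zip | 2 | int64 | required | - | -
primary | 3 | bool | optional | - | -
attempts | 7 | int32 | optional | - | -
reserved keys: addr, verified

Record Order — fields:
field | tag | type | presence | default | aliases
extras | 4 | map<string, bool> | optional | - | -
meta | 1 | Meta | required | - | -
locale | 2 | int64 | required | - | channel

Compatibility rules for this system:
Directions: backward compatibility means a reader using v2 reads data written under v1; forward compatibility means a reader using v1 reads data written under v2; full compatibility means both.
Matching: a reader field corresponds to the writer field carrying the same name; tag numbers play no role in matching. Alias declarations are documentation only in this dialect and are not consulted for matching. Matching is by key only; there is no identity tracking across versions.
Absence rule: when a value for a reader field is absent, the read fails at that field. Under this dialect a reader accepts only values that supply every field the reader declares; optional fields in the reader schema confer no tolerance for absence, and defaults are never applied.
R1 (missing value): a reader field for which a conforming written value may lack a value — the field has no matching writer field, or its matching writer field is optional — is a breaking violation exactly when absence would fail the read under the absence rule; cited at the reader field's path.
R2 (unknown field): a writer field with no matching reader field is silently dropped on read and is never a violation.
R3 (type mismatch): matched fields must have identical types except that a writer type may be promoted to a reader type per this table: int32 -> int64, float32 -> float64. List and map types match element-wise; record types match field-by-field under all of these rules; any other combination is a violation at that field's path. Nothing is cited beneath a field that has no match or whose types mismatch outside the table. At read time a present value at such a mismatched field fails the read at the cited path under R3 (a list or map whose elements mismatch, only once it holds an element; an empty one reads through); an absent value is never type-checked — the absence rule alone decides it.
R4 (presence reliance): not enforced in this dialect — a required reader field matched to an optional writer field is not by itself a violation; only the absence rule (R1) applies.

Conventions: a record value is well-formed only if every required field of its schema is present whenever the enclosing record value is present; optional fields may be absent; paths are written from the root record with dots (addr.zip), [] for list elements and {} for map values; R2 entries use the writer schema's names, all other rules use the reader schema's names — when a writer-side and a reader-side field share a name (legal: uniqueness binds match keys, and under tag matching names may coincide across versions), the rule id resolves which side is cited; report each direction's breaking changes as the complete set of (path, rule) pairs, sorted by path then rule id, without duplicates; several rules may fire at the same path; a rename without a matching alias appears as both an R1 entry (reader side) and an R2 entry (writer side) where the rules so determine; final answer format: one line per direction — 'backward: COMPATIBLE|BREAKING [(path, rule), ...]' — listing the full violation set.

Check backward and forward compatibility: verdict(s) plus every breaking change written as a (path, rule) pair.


each type pair in Order: writer, then reader
backward for Order (reader v2, writer v1):
  extras <- extras (map<string, bool> -> map<string, bool>, writer required)
  meta <- meta (Meta -> Meta, writer required)
  locale <- locale (string -> int64, writer required)
  quantity (writer side), unknown to reader
  meta.zip <- meta.zip (int64 -> int64, writer required)
  meta.primary <- meta.primary (bool -> bool, writer optional)
  meta.attempts <- meta.attempts (int32 -> int32, writer optional)
  violation R3 at locale
  violation R1 at meta.attempts
  violation R1 at meta.primary
  => 3 violation(s): backward is BREAKING for Order
forward for Order (reader v1, writer v2):
  extras <- extras (map<string, bool> -> map<string, bool>, writer optional)
  meta <- meta (Meta -> Meta, writer required)
  locale <- locale (int64 -> string, writer required)
  quantity has no writer counterpart
  meta.zip <- meta.zip (int64 -> int64, writer required)
  meta.primary <- meta.primary (bool -> bool, writer optional)
  meta.attempts <- meta.attempts (int32 -> int32, writer optional)
  violation R1 at extras
  violation R3 at locale
  violation R1 at meta.attempts
  violation R1 at meta.primary
  violation R1 at quantity
  => 5 violation(s): forward is BREAKING for Order

backward: BREAKING [(locale, R3), (meta.attempts, R1), (meta.primary, R1)]; forward: BREAKING [(extras, R1), (locale, R3), (meta.attempts, R1), (meta.primary, R1), (quantity, R1)]


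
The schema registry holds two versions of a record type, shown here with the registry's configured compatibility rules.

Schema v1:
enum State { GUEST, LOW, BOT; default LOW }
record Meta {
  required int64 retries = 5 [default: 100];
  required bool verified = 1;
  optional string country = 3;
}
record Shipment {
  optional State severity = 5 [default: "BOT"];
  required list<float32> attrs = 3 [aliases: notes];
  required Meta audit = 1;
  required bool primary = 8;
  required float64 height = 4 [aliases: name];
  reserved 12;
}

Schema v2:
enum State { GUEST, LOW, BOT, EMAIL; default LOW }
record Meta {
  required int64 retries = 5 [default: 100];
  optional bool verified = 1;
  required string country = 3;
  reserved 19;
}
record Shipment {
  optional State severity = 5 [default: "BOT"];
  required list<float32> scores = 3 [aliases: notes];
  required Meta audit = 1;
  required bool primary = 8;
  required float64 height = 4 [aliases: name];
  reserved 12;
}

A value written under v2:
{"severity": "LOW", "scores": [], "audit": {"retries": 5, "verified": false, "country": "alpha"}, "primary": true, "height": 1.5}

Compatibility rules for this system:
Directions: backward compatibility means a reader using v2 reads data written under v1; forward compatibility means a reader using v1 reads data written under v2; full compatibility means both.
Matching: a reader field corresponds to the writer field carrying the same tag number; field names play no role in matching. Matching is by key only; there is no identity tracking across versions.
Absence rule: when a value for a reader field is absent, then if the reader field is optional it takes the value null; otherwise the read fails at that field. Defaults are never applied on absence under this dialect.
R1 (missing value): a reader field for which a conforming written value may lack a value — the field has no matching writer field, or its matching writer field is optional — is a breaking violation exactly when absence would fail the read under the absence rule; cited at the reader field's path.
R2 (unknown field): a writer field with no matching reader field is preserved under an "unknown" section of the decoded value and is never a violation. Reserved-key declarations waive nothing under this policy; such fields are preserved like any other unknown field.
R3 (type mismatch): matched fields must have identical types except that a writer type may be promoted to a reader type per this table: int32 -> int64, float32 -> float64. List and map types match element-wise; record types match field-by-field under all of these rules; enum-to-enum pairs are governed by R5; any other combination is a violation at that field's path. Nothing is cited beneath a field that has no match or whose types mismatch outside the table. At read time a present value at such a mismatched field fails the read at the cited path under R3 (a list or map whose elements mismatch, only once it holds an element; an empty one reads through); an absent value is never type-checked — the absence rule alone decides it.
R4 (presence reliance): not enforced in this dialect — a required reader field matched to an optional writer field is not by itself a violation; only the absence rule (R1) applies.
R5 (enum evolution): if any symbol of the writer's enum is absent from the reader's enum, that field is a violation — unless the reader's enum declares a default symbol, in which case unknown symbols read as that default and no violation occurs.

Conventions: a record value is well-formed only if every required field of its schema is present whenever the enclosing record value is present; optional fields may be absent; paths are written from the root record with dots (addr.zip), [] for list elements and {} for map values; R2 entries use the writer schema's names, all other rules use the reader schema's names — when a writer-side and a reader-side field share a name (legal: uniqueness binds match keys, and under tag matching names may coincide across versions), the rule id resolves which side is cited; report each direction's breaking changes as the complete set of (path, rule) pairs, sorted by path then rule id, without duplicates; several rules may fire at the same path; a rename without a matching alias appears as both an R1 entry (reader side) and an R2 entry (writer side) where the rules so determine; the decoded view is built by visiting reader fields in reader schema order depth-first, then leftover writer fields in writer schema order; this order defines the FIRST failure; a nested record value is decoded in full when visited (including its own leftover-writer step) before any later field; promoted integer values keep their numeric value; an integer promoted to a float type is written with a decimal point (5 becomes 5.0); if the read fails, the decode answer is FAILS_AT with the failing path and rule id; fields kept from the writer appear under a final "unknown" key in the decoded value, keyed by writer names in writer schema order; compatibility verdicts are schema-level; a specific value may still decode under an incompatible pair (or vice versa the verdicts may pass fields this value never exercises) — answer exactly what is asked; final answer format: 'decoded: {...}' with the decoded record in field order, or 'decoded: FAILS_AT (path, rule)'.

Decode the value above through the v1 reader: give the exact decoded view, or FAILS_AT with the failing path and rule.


decoded: {"severity": "LOW", "attrs": [], "audit": {"retries": 5, "verified": false, "country": "alpha"}, "primary": true, "height": 1.5}

the writer's type comes first in each Shipment pair
decoding the Shipment value with the v1 reader:
  severity := "LOW"
  attrs := [] (from writer scores)
  audit.retries := 5
  audit.verified := false
  audit.country := "alpha"
  primary := true
  height := 1.5
  => decoded: {"severity": "LOW", "attrs": [], "audit": {"retries": 5, "verified": false, "country": "alpha"}, "primary": true, "height": 1.5}
remaining Shipment differences; none change what is asked:
  renamed field attrs to scores in record Shipment -> inert under this dialect — no rule fires on Shipment and the result does not move
  enum State (field severity in record Shipment): symbol EMAIL added -> inert under this dialect — no rule fires on Shipment and the result does not move
  field country in record Meta: optional changed to required -> affects the rule determinations only; this particular Shipment value decodes identically
  field verified in record Meta: required changed to optional -> affects the rule determinations only; this particular Shipment value decodes identically


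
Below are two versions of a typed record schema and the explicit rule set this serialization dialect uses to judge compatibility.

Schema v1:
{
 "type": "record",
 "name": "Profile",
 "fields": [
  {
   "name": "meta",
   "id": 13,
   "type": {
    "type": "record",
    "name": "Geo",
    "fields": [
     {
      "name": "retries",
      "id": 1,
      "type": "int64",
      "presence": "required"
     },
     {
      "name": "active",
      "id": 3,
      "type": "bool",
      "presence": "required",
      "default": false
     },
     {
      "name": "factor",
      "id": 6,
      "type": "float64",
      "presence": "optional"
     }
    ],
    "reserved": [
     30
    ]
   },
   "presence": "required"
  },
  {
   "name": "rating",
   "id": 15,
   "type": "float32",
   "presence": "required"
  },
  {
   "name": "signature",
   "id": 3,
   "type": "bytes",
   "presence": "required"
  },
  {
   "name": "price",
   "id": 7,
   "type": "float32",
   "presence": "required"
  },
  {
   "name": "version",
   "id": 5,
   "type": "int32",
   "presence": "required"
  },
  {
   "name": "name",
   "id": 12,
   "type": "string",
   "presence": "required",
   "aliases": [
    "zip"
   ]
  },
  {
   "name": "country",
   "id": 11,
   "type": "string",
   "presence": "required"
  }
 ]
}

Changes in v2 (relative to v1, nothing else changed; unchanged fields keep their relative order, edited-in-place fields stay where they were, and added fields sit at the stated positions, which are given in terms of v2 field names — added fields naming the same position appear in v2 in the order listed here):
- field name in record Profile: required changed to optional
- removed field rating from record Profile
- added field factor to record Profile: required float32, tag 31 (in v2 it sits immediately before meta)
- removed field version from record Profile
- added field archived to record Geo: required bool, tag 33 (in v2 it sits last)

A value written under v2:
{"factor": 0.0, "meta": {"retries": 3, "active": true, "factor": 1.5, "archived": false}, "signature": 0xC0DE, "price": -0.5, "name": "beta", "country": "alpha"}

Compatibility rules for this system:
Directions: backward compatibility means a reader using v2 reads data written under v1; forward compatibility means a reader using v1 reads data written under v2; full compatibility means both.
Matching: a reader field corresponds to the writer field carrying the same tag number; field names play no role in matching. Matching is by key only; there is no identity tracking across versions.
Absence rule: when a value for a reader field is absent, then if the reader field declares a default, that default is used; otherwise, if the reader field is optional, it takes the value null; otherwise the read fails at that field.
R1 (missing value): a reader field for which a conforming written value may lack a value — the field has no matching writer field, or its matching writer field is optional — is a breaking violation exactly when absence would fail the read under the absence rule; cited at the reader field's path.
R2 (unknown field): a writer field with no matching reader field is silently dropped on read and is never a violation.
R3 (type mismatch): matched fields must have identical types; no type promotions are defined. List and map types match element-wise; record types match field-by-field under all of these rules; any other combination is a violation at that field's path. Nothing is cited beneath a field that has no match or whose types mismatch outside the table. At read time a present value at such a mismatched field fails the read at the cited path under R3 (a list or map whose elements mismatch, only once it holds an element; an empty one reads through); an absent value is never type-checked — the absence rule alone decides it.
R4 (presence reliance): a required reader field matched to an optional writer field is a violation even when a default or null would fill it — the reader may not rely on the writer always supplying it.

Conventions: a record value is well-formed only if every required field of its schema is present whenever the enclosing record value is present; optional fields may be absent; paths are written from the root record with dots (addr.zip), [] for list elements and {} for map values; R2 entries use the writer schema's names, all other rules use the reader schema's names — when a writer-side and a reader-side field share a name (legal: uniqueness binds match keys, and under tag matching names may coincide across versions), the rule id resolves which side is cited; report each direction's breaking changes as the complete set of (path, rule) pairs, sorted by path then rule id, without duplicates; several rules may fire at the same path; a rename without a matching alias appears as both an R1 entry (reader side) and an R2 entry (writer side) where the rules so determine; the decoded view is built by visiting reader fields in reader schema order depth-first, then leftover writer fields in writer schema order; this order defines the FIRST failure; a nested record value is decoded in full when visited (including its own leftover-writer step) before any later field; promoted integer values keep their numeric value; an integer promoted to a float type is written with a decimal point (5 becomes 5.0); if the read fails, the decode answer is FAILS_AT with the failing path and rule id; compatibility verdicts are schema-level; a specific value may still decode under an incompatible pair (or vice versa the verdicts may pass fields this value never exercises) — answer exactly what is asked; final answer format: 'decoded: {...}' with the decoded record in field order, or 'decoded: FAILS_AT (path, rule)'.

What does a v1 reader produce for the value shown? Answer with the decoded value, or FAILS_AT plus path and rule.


each type pair in Profile: writer, then reader
decode walk for Profile under reader schema v1:
  meta.retries := 3
  meta.active := true
  meta.factor := 1.5
  writer meta.archived: unknown -> dropped
  read fails at rating under R1 (no fill)
  => FAILS_AT (rating, R1)
the rest of the Profile diff is inert for this question:
  field name in record Profile: required changed to optional -> a verdict-level change on Profile — the shown value reads the same
  added field archived to record Geo: required bool, tag 33 (in v2 it sits last) -> a verdict-level change on Profile — the shown value reads the same
  removed field version from record Profile -> a verdict-level change on Profile — the shown value reads the same
  added field factor to record Profile: required float32, tag 31 (in v2 it sits immediately before meta) -> a verdict-level change on Profile — the shown value reads the same

decoded: FAILS_AT (rating, R1)


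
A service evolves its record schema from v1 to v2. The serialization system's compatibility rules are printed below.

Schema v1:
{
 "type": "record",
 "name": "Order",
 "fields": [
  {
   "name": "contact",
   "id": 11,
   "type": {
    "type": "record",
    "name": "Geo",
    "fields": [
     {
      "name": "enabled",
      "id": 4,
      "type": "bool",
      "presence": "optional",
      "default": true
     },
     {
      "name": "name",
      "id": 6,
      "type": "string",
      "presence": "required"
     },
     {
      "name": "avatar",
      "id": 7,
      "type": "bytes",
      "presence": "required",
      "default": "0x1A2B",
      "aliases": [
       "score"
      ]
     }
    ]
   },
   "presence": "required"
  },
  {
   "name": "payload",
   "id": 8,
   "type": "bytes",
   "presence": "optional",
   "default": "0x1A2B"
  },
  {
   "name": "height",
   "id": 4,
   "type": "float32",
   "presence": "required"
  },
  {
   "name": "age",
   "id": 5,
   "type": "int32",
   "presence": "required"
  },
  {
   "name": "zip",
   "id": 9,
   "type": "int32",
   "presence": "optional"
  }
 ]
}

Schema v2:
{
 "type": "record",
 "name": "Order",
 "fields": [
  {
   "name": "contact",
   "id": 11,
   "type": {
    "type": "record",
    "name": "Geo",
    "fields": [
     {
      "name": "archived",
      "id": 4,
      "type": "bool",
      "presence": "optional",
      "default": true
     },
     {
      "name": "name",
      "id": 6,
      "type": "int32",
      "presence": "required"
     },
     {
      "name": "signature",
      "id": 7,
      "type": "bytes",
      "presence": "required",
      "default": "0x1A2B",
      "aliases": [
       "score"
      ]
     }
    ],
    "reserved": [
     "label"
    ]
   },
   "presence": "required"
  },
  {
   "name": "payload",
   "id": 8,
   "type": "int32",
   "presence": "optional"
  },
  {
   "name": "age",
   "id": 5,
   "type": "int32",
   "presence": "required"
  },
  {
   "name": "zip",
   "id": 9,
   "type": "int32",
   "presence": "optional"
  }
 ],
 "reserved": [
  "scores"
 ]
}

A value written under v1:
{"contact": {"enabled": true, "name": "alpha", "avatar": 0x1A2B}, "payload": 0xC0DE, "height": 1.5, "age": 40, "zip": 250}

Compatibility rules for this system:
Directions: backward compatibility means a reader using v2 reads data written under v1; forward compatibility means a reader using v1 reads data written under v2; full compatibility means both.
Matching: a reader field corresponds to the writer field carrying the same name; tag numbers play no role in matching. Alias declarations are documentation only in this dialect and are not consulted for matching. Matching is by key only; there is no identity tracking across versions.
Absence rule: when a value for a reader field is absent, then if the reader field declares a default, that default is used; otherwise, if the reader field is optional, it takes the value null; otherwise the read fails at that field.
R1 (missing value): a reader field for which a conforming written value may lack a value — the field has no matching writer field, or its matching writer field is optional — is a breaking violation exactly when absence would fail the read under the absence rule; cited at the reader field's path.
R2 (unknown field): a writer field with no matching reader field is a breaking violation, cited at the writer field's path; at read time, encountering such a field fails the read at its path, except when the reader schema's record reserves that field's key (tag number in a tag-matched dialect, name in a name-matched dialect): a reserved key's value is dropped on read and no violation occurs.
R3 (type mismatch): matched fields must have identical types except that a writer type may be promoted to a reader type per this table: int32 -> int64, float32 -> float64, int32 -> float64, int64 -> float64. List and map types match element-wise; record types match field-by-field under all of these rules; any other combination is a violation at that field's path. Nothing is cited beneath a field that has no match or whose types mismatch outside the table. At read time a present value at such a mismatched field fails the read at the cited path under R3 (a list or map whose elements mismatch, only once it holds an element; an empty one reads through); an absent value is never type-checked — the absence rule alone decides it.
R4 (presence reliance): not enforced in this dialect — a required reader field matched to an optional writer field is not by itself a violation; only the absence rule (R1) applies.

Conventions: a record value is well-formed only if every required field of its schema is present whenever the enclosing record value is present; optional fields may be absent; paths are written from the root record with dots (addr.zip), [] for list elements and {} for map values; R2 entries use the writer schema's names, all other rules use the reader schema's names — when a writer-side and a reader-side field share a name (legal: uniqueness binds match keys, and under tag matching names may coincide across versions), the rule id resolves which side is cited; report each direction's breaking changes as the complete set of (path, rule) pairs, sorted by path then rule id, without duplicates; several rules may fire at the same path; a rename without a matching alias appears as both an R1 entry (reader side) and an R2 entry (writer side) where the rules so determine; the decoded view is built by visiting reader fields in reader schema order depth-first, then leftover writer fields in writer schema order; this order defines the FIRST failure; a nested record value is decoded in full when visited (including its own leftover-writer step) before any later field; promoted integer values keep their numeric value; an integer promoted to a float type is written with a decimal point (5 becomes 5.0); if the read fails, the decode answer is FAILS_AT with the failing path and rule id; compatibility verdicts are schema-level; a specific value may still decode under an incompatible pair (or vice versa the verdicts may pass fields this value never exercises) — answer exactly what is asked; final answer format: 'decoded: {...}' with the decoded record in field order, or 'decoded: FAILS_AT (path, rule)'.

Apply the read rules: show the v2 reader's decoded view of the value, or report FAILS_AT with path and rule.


decoded: FAILS_AT (contact.name, R3)

in Order below, arrows point writer -> reader
decode walk for Order under reader schema v2:
  contact.archived := true (no value, default fills)
  read fails at contact.name under R3
  => FAILS_AT (contact.name, R3)
remaining Order differences; none change what is asked:
  renamed field avatar to signature in record Geo -> shifts the Order verdicts, not this decode
  field payload in record Order: type bytes changed to int32 (its default is dropped) -> shifts the Order verdicts, not this decode
  removed field height from record Order -> shifts the Order verdicts, not this decode
  renamed field enabled to archived in record Geo -> shifts the Order verdicts, not this decode
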